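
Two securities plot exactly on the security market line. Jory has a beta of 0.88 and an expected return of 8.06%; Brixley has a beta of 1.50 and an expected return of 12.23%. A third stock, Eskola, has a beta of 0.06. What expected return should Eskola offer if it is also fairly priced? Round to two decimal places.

MRP (SML slope) = (12.23% − 8.06%) / (1.50 − 0.88) = 4.17% / 0.62 = 6.7258%
R_f (intercept) = 8.06% − 0.88 × 6.7258% = 2.1413%
E(R_Eskola) = R_f + β × MRP = 2.1413% + 0.06 × 6.7258% = 2.54%

2.54%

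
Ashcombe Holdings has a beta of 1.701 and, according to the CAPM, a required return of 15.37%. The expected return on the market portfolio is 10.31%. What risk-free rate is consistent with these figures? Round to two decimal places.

3.09%

E(R) = R_f + β(E(R_m) − R_f) = R_f(1 − β) + β·E(R_m)
15.37% = R_f × (1 − 1.701) + 1.701 × 10.31%
15.37% = R_f × -0.701 + 17.53731%
R_f = (15.37% − 17.53731%) / -0.701 = 3.09%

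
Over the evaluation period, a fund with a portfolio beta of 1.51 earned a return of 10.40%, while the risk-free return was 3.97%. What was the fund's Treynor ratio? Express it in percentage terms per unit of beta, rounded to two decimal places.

Treynor = (R_P − R_f) / β_P = (10.40% − 3.97%) / 1.5100 = 6.43% / 1.5100 = 4.26%

4.26%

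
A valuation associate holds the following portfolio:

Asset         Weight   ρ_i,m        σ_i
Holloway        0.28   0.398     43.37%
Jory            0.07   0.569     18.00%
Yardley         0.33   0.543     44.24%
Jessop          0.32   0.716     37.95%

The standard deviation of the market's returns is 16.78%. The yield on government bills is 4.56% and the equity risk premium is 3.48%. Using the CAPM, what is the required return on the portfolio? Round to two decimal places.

9.16%

β_Holloway = 0.398 × 43.37% / 16.78% = 1.0287
β_Jory = 0.569 × 18.00% / 16.78% = 0.6104
β_Yardley = 0.543 × 44.24% / 16.78% = 1.4316
β_Jessop = 0.716 × 37.95% / 16.78% = 1.6193
β_P = Σ w_i β_i = 0.28×1.0287 + 0.07×0.6104 + 0.33×1.4316 + 0.32×1.6193 = 1.3214
E(R_P) = R_f + β_P × MRP = 4.56% + 1.3214 × 3.48% = 9.16%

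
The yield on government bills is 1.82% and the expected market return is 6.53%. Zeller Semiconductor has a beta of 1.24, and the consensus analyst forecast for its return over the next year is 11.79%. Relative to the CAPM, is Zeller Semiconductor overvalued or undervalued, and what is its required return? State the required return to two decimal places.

Undervalued; required return 7.66%

MRP = 6.53% − 1.82% = 4.71%
Required return = R_f + β·MRP = 1.82% + 1.24 × 4.71% = 7.66%
Forecast 11.79% > required 7.66% → the stock plots above the SML → undervalued.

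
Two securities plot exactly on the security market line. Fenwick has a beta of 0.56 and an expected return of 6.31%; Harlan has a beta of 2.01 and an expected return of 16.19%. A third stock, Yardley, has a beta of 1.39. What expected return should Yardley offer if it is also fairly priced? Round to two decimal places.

11.97%

MRP (SML slope) = (16.19% − 6.31%) / (2.01 − 0.56) = 9.88% / 1.45 = 6.8138%
R_f (intercept) = 6.31% − 0.56 × 6.8138% = 2.4943%
E(R_Yardley) = R_f + β × MRP = 2.4943% + 1.39 × 6.8138% = 11.97%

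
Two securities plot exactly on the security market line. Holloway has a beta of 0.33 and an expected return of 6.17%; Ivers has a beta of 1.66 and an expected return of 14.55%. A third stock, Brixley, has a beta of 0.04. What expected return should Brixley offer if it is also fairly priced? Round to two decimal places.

MRP (SML slope) = (14.55% − 6.17%) / (1.66 − 0.33) = 8.38% / 1.33 = 6.3008%
R_f (intercept) = 6.17% − 0.33 × 6.3008% = 4.0907%
E(R_Brixley) = R_f + β × MRP = 4.0907% + 0.04 × 6.3008% = 4.34%

4.34%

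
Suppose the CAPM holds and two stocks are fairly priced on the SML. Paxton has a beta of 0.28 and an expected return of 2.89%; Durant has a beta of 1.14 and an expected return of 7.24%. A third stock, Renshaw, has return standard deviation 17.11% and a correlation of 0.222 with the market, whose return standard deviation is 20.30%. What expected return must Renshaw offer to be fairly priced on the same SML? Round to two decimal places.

MRP = (7.24% − 2.89%) / (1.14 − 0.28) = 5.0581%
R_f = 2.89% − 0.28 × 5.0581% = 1.4737%
β_Renshaw = ρ·σ_i/σ_m = 0.222 × 17.11 / 20.30 = 0.1871
E(R_Renshaw) = R_f + β × MRP = 1.4737% + 0.1871 × 5.0581% = 2.42%

2.42%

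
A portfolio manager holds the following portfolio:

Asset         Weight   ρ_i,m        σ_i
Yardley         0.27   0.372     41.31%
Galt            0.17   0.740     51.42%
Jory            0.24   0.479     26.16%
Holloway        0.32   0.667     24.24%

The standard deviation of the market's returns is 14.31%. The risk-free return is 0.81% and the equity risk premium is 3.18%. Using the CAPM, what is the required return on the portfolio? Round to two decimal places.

β_Yardley = 0.372 × 41.31% / 14.31% = 1.0739
β_Galt = 0.740 × 51.42% / 14.31% = 2.6590
β_Jory = 0.479 × 26.16% / 14.31% = 0.8757
β_Holloway = 0.667 × 24.24% / 14.31% = 1.1298
β_P = Σ w_i β_i = 0.27×1.0739 + 0.17×2.6590 + 0.24×0.8757 + 0.32×1.1298 = 1.3137
E(R_P) = R_f + β_P × MRP = 0.81% + 1.3137 × 3.18% = 4.99%

4.99%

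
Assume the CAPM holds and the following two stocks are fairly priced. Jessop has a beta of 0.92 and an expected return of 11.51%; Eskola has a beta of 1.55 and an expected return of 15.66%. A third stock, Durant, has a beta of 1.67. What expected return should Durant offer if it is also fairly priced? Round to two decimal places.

MRP (SML slope) = (15.66% − 11.51%) / (1.55 − 0.92) = 4.15% / 0.63 = 6.5873%
R_f (intercept) = 11.51% − 0.92 × 6.5873% = 5.4497%
E(R_Durant) = R_f + β × MRP = 5.4497% + 1.67 × 6.5873% = 16.45%

16.45%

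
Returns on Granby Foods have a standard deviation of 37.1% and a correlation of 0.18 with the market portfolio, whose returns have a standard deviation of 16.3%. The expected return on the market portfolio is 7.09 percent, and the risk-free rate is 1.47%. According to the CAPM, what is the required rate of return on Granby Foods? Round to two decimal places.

β = ρ × σ_i / σ_m = 0.18 × 37.1% / 16.3% = 0.4097
MRP = 7.09% − 1.47% = 5.62%
E(R) = 1.47% + 0.4097 × 5.62% = 3.77%

3.77%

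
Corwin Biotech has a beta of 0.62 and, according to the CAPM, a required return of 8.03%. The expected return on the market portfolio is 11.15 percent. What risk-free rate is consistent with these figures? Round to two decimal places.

2.94%

E(R) = R_f + β(E(R_m) − R_f) = R_f(1 − β) + β·E(R_m)
8.03% = R_f × (1 − 0.62) + 0.62 × 11.15%
8.03% = R_f × 0.38 + 6.9130%
R_f = (8.03% − 6.9130%) / 0.38 = 2.94%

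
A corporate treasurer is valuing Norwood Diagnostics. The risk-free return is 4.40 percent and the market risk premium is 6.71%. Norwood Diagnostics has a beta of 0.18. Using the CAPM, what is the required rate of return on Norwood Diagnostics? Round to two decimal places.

5.61%

E(R) = R_f + β × MRP = 4.40% + 0.18 × 6.71% = 5.61%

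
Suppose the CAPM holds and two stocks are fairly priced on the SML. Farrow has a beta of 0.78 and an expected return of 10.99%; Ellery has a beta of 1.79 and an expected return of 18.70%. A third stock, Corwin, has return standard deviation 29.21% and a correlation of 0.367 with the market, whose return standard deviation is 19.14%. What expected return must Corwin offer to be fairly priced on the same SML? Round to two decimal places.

MRP = (18.70% − 10.99%) / (1.79 − 0.78) = 7.6337%
R_f = 10.99% − 0.78 × 7.6337% = 5.0357%
β_Corwin = ρ·σ_i/σ_m = 0.367 × 29.21 / 19.14 = 0.5601
E(R_Corwin) = R_f + β × MRP = 5.0357% + 0.5601 × 7.6337% = 9.31%

9.31%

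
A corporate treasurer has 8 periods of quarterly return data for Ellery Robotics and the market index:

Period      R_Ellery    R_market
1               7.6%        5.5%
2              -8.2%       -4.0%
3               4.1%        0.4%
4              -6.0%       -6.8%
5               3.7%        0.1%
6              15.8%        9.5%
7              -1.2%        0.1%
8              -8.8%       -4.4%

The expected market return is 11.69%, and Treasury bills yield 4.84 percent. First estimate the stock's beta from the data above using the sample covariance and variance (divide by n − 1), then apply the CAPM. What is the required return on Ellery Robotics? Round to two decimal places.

Mean R_i = (7.6 − 8.2 + 4.1 − 6.0 + 3.7 + 15.8 − 1.2 − 8.8) / 8 = 0.8750%
Mean R_m = (5.5 − 4.0 + 0.4 − 6.8 + 0.1 + 9.5 + 0.1 − 4.4) / 8 = 0.0500%
Σ(R_i − R̄_i)(R_m − R̄_m) = 305.7600  ⇒  Cov = 305.7600 / 7 = 43.6800
Σ(R_m − R̄_m)² = 202.2600  ⇒  Var(R_m) = 202.2600 / 7 = 28.8943
β = Cov / Var(R_m) = 43.6800 / 28.8943 = 1.5117
MRP = 11.69% − 4.84% = 6.85%
E(R) = R_f + β × MRP = 4.84% + 1.5117 × 6.85% = 15.20%

15.20%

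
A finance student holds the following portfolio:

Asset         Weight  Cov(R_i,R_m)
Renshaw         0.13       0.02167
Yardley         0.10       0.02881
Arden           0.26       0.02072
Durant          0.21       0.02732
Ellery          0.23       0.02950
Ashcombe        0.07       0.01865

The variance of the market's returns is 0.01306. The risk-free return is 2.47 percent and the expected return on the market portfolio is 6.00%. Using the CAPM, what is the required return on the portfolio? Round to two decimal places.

β_Renshaw = 0.02167 / 0.01306 = 1.6593
β_Yardley = 0.02881 / 0.01306 = 2.2060
β_Arden = 0.02072 / 0.01306 = 1.5865
β_Durant = 0.02732 / 0.01306 = 2.0919
β_Ellery = 0.02950 / 0.01306 = 2.2588
β_Ashcombe = 0.01865 / 0.01306 = 1.4280
β_P = Σ w_i β_i = 0.13×1.6593 + 0.10×2.2060 + 0.26×1.5865 + 0.21×2.0919 + 0.23×2.2588 + 0.07×1.4280 = 1.9076
MRP = 6.00% − 2.47% = 3.53%
E(R_P) = R_f + β_P × MRP = 2.47% + 1.9076 × 3.53% = 9.20%

9.20%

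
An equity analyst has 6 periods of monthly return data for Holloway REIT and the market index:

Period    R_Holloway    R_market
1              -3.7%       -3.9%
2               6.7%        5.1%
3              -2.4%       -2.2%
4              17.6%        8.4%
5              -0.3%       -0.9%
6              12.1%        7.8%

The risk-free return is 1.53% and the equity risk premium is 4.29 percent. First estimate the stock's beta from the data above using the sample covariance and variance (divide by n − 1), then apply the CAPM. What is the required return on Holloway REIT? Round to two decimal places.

8.22%

Mean R_i = (-3.7 + 6.7 − 2.4 + 17.6 − 0.3 + 12.1) / 6 = 5.0000%
Mean R_m = (-3.9 + 5.1 − 2.2 + 8.4 − 0.9 + 7.8) / 6 = 2.3833%
Σ(R_i − R̄_i)(R_m − R̄_m) = 224.8700  ⇒  Cov = 224.8700 / 5 = 44.9740
Σ(R_m − R̄_m)² = 144.1883  ⇒  Var(R_m) = 144.1883 / 5 = 28.8377
β = Cov / Var(R_m) = 44.9740 / 28.8377 = 1.5596
E(R) = R_f + β × MRP = 1.53% + 1.5596 × 4.29% = 8.22%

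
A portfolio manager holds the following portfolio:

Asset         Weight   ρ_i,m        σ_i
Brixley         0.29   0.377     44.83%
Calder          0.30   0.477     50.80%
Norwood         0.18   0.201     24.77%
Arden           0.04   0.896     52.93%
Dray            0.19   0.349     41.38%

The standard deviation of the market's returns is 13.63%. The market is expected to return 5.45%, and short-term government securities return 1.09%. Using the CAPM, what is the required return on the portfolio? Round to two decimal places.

β_Brixley = 0.377 × 44.83% / 13.63% = 1.2400
β_Calder = 0.477 × 50.80% / 13.63% = 1.7778
β_Norwood = 0.201 × 24.77% / 13.63% = 0.3653
β_Arden = 0.896 × 52.93% / 13.63% = 3.4795
β_Dray = 0.349 × 41.38% / 13.63% = 1.0595
β_P = Σ w_i β_i = 0.29×1.2400 + 0.30×1.7778 + 0.18×0.3653 + 0.04×3.4795 + 0.19×1.0595 = 1.2992
MRP = 5.45% − 1.09% = 4.36%
E(R_P) = R_f + β_P × MRP = 1.09% + 1.2992 × 4.36% = 6.75%

6.75%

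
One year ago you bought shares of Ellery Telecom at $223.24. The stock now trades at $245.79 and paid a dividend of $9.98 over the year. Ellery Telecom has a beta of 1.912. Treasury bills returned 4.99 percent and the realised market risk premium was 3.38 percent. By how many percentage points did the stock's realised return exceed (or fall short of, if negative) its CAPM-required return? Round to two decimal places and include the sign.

Realised HPR = (P1 + D1 − P0) / P0 = (245.79 + 9.98 − 223.24) / 223.24 = 32.53 / 223.24 = 14.5718%
CAPM required = R_f + β·MRP = 4.99% + 1.912 × 3.38% = 11.45256%
α = realised − required = 14.5718% − 11.45256% = +3.12%

+3.12%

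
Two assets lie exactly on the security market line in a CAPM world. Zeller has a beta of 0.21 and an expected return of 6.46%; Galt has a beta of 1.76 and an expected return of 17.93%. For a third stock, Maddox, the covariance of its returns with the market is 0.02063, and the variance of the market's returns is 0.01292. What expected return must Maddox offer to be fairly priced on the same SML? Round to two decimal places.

16.72%

MRP = (17.93% − 6.46%) / (1.76 − 0.21) = 7.4000%
R_f = 6.46% − 0.21 × 7.4000% = 4.9060%
β_Maddox = Cov / Var(R_m) = 0.02063 / 0.01292 = 1.5967
E(R_Maddox) = R_f + β × MRP = 4.9060% + 1.5967 × 7.4000% = 16.72%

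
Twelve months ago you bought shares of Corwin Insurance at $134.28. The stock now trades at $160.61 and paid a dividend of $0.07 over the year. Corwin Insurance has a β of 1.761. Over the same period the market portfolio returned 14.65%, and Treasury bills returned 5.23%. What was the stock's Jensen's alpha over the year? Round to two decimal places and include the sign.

-2.16%

Realised HPR = (P1 + D1 − P0) / P0 = (160.61 + 0.07 − 134.28) / 134.28 = 26.40 / 134.28 = 19.6604%
MRP = 14.65% − 5.23% = 9.42%
CAPM required = R_f + β·MRP = 5.23% + 1.761 × 9.42% = 21.81862%
α = realised − required = 19.6604% − 21.81862% = -2.16%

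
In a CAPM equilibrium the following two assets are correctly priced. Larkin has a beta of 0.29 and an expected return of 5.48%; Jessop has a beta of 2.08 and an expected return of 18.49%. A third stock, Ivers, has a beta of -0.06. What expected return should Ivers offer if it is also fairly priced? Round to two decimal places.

MRP (SML slope) = (18.49% − 5.48%) / (2.08 − 0.29) = 13.01% / 1.79 = 7.2682%
R_f (intercept) = 5.48% − 0.29 × 7.2682% = 3.3722%
E(R_Ivers) = R_f + β × MRP = 3.3722% + -0.06 × 7.2682% = 2.94%

2.94%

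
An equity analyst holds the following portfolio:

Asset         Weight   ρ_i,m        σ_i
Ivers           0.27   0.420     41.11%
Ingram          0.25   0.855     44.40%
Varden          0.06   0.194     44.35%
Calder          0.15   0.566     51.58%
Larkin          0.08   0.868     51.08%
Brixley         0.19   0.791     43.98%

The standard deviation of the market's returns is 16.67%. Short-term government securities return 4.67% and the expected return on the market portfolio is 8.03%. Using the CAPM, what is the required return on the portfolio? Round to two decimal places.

β_Ivers = 0.420 × 41.11% / 16.67% = 1.0358
β_Ingram = 0.855 × 44.40% / 16.67% = 2.2773
β_Varden = 0.194 × 44.35% / 16.67% = 0.5161
β_Calder = 0.566 × 51.58% / 16.67% = 1.7513
β_Larkin = 0.868 × 51.08% / 16.67% = 2.6597
β_Brixley = 0.791 × 43.98% / 16.67% = 2.0869
β_P = Σ w_i β_i = 0.27×1.0358 + 0.25×2.2773 + 0.06×0.5161 + 0.15×1.7513 + 0.08×2.6597 + 0.19×2.0869 = 1.7519
MRP = 8.03% − 4.67% = 3.36%
E(R_P) = R_f + β_P × MRP = 4.67% + 1.7519 × 3.36% = 10.56%

10.56%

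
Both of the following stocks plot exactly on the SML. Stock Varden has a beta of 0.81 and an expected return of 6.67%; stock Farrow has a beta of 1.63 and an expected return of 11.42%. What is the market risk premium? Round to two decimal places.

5.79%

Both satisfy E(R) = R_f + β·MRP, so the slope of the SML is
MRP = (11.42% − 6.67%) / (1.63 − 0.81) = 4.75% / 0.82 = 5.7927%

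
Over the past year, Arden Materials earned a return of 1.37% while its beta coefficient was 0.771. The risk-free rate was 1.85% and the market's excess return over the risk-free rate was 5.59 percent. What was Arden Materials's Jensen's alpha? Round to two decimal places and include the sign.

-4.79%

CAPM benchmark = R_f + β(R_m − R_f) = 1.85% + 0.771 × 5.59% = 6.15989%
α = actual − benchmark = 1.37% − 6.15989% = -4.79%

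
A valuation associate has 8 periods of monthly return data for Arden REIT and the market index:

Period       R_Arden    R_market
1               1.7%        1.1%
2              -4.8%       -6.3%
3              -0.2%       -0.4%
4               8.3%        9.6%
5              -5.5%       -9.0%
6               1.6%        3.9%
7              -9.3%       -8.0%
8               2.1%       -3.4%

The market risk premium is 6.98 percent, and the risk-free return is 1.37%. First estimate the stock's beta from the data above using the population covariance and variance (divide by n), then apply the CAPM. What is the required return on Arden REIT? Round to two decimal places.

6.88%

Mean R_i = (1.7 − 4.8 − 0.2 + 8.3 − 5.5 + 1.6 − 9.3 + 2.1) / 8 = -0.7625%
Mean R_m = (1.1 − 6.3 − 0.4 + 9.6 − 9.0 + 3.9 − 8.0 − 3.4) / 8 = -1.5625%
Σ(R_i − R̄_i)(R_m − R̄_m) = 225.3388  ⇒  Cov = 225.3388 / 8 = 28.1674
Σ(R_m − R̄_m)² = 285.4588  ⇒  Var(R_m) = 285.4588 / 8 = 35.6824
β = Cov / Var(R_m) = 28.1674 / 35.6824 = 0.7894
E(R) = R_f + β × MRP = 1.37% + 0.7894 × 6.98% = 6.88%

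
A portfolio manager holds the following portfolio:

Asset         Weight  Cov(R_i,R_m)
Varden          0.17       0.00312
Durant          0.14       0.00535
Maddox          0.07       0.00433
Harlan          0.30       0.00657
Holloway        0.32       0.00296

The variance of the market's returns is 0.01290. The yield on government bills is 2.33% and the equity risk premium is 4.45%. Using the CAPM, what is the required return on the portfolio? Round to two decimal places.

β_Varden = 0.00312 / 0.01290 = 0.2419
β_Durant = 0.00535 / 0.01290 = 0.4147
β_Maddox = 0.00433 / 0.01290 = 0.3357
β_Harlan = 0.00657 / 0.01290 = 0.5093
β_Holloway = 0.00296 / 0.01290 = 0.2295
β_P = Σ w_i β_i = 0.17×0.2419 + 0.14×0.4147 + 0.07×0.3357 + 0.30×0.5093 + 0.32×0.2295 = 0.3489
E(R_P) = R_f + β_P × MRP = 2.33% + 0.3489 × 4.45% = 3.88%

3.88%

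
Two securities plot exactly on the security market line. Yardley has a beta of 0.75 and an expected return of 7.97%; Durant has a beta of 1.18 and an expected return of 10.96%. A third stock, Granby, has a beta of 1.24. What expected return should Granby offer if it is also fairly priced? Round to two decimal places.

11.38%

MRP (SML slope) = (10.96% − 7.97%) / (1.18 − 0.75) = 2.99% / 0.43 = 6.9535%
R_f (intercept) = 7.97% − 0.75 × 6.9535% = 2.7549%
E(R_Granby) = R_f + β × MRP = 2.7549% + 1.24 × 6.9535% = 11.38%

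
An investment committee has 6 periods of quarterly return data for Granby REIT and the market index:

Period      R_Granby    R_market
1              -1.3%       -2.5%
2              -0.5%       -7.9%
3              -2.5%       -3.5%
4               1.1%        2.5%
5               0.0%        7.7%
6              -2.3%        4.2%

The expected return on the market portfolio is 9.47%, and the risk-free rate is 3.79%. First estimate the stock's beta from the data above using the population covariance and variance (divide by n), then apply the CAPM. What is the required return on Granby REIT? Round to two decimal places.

Mean R_i = (-1.3 − 0.5 − 2.5 + 1.1 + 0.0 − 2.3) / 6 = -0.9167%
Mean R_m = (-2.5 − 7.9 − 3.5 + 2.5 + 7.7 + 4.2) / 6 = 0.0833%
Σ(R_i − R̄_i)(R_m − R̄_m) = 9.4983  ⇒  Cov = 9.4983 / 6 = 1.5831
Σ(R_m − R̄_m)² = 164.0483  ⇒  Var(R_m) = 164.0483 / 6 = 27.3414
β = Cov / Var(R_m) = 1.5831 / 27.3414 = 0.0579
MRP = 9.47% − 3.79% = 5.68%
E(R) = R_f + β × MRP = 3.79% + 0.0579 × 5.68% = 4.12%

4.12%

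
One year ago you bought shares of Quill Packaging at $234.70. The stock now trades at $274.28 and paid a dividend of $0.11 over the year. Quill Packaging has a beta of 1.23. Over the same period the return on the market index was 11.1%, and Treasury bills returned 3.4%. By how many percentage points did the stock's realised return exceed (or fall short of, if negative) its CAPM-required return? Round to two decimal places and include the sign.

+4.04%

Realised HPR = (P1 + D1 − P0) / P0 = (274.28 + 0.11 − 234.70) / 234.70 = 39.69 / 234.70 = 16.9110%
MRP = 11.1% − 3.4% = 7.70%
CAPM required = R_f + β·MRP = 3.4% + 1.23 × 7.7% = 12.8710%
α = realised − required = 16.9110% − 12.8710% = +4.04%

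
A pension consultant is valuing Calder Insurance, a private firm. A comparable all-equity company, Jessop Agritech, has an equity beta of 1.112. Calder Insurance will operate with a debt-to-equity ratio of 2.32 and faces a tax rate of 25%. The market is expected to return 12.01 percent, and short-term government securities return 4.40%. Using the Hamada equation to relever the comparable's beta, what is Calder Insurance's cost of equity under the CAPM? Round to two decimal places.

β_L = β_U × [1 + (1 − t)(D/E)] = 1.112 × [1 + (1 − 0.25) × 2.32]
    = 1.112 × [1 + 0.75 × 2.32] = 1.112 × 2.7400 = 3.0469
MRP = 12.01% − 4.40% = 7.61%
E(R) = R_f + β_L × MRP = 4.40% + 3.0469 × 7.61% = 27.59%

27.59%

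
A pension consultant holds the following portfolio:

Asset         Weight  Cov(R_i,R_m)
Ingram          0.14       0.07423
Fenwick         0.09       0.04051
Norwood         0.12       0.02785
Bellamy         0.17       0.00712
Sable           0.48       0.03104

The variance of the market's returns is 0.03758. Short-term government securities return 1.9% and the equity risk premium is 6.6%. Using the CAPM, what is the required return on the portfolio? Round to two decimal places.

β_Ingram = 0.07423 / 0.03758 = 1.9753
β_Fenwick = 0.04051 / 0.03758 = 1.0780
β_Norwood = 0.02785 / 0.03758 = 0.7411
β_Bellamy = 0.00712 / 0.03758 = 0.1895
β_Sable = 0.03104 / 0.03758 = 0.8260
β_P = Σ w_i β_i = 0.14×1.9753 + 0.09×1.0780 + 0.12×0.7411 + 0.17×0.1895 + 0.48×0.8260 = 0.8912
E(R_P) = R_f + β_P × MRP = 1.9% + 0.8912 × 6.6% = 7.78%

7.78%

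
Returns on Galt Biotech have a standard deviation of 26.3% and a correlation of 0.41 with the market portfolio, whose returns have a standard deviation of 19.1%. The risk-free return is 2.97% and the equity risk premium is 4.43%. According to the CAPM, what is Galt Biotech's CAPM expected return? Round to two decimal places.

5.47%

β = ρ × σ_i / σ_m = 0.41 × 26.3% / 19.1% = 0.5646
E(R) = 2.97% + 0.5646 × 4.43% = 5.47%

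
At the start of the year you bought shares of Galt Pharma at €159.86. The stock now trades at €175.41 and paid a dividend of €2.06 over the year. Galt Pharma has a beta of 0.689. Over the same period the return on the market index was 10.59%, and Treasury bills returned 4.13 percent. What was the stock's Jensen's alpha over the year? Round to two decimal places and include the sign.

Realised HPR = (P1 + D1 − P0) / P0 = (175.41 + 2.06 − 159.86) / 159.86 = 17.61 / 159.86 = 11.0159%
MRP = 10.59% − 4.13% = 6.46%
CAPM required = R_f + β·MRP = 4.13% + 0.689 × 6.46% = 8.58094%
α = realised − required = 11.0159% − 8.58094% = +2.43%

+2.43%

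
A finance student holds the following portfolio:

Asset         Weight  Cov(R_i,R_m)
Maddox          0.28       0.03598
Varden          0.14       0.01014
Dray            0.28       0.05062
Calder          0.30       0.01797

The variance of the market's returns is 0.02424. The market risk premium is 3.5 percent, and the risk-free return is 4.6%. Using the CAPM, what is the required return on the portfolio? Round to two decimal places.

9.08%

β_Maddox = 0.03598 / 0.02424 = 1.4843
β_Varden = 0.01014 / 0.02424 = 0.4183
β_Dray = 0.05062 / 0.02424 = 2.0883
β_Calder = 0.01797 / 0.02424 = 0.7413
β_P = Σ w_i β_i = 0.28×1.4843 + 0.14×0.4183 + 0.28×2.0883 + 0.30×0.7413 = 1.2813
E(R_P) = R_f + β_P × MRP = 4.6% + 1.2813 × 3.5% = 9.08%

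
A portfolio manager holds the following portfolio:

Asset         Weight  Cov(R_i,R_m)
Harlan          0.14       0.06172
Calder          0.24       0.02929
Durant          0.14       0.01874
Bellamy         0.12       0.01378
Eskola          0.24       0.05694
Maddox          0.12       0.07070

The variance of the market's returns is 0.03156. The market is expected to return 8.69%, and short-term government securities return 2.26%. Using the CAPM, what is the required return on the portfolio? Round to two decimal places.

β_Harlan = 0.06172 / 0.03156 = 1.9556
β_Calder = 0.02929 / 0.03156 = 0.9281
β_Durant = 0.01874 / 0.03156 = 0.5938
β_Bellamy = 0.01378 / 0.03156 = 0.4366
β_Eskola = 0.05694 / 0.03156 = 1.8042
β_Maddox = 0.07070 / 0.03156 = 2.2402
β_P = Σ w_i β_i = 0.14×1.9556 + 0.24×0.9281 + 0.14×0.5938 + 0.12×0.4366 + 0.24×1.8042 + 0.12×2.2402 = 1.3339
MRP = 8.69% − 2.26% = 6.43%
E(R_P) = R_f + β_P × MRP = 2.26% + 1.3339 × 6.43% = 10.84%

10.84%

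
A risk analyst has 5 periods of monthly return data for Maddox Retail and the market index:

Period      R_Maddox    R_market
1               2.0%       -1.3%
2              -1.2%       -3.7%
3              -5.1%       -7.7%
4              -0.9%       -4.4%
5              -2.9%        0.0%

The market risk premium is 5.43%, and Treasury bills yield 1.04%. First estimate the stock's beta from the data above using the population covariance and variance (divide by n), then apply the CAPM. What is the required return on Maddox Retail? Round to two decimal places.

Mean R_i = (2.0 − 1.2 − 5.1 − 0.9 − 2.9) / 5 = -1.6200%
Mean R_m = (-1.3 − 3.7 − 7.7 − 4.4 + 0.0) / 5 = -3.4200%
Σ(R_i − R̄_i)(R_m − R̄_m) = 17.3680  ⇒  Cov = 17.3680 / 5 = 3.4736
Σ(R_m − R̄_m)² = 35.5480  ⇒  Var(R_m) = 35.5480 / 5 = 7.1096
β = Cov / Var(R_m) = 3.4736 / 7.1096 = 0.4886
E(R) = R_f + β × MRP = 1.04% + 0.4886 × 5.43% = 3.69%

3.69%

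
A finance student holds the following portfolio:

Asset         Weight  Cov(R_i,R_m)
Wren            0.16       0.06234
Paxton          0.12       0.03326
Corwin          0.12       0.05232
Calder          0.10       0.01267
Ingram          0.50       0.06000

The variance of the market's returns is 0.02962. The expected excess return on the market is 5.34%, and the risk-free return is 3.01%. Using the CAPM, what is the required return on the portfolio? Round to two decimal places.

12.30%

β_Wren = 0.06234 / 0.02962 = 2.1047
β_Paxton = 0.03326 / 0.02962 = 1.1229
β_Corwin = 0.05232 / 0.02962 = 1.7664
β_Calder = 0.01267 / 0.02962 = 0.4278
β_Ingram = 0.06000 / 0.02962 = 2.0257
β_P = Σ w_i β_i = 0.16×2.1047 + 0.12×1.1229 + 0.12×1.7664 + 0.10×0.4278 + 0.50×2.0257 = 1.7391
E(R_P) = R_f + β_P × MRP = 3.01% + 1.7391 × 5.34% = 12.30%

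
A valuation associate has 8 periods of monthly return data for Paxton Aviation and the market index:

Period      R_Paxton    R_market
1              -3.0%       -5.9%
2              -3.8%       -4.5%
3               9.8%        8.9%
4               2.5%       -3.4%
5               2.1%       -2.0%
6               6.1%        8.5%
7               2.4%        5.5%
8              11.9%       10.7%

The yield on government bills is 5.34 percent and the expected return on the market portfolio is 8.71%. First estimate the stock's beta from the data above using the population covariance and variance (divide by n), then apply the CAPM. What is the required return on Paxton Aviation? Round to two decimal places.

Mean R_i = (-3.0 − 3.8 + 9.8 + 2.5 + 2.1 + 6.1 + 2.4 + 11.9) / 8 = 3.5000%
Mean R_m = (-5.9 − 4.5 + 8.9 − 3.4 − 2.0 + 8.5 + 5.5 + 10.7) / 8 = 2.2250%
Σ(R_i − R̄_i)(R_m − R̄_m) = 239.4000  ⇒  Cov = 239.4000 / 8 = 29.9250
Σ(R_m − R̄_m)² = 327.2150  ⇒  Var(R_m) = 327.2150 / 8 = 40.9019
β = Cov / Var(R_m) = 29.9250 / 40.9019 = 0.7316
MRP = 8.71% − 5.34% = 3.37%
E(R) = R_f + β × MRP = 5.34% + 0.7316 × 3.37% = 7.81%

7.81%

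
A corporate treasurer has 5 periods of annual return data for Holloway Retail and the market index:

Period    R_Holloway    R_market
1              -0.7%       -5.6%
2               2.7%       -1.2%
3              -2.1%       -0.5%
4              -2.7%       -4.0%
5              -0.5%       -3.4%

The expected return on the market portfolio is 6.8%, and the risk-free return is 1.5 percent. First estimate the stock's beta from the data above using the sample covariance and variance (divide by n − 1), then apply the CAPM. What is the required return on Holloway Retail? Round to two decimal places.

2.88%

Mean R_i = (-0.7 + 2.7 − 2.1 − 2.7 − 0.5) / 5 = -0.6600%
Mean R_m = (-5.6 − 1.2 − 0.5 − 4.0 − 3.4) / 5 = -2.9400%
Σ(R_i − R̄_i)(R_m − R̄_m) = 4.5280  ⇒  Cov = 4.5280 / 4 = 1.1320
Σ(R_m − R̄_m)² = 17.3920  ⇒  Var(R_m) = 17.3920 / 4 = 4.3480
β = Cov / Var(R_m) = 1.1320 / 4.3480 = 0.2603
MRP = 6.8% − 1.5% = 5.30%
E(R) = R_f + β × MRP = 1.5% + 0.2603 × 5.3% = 2.88%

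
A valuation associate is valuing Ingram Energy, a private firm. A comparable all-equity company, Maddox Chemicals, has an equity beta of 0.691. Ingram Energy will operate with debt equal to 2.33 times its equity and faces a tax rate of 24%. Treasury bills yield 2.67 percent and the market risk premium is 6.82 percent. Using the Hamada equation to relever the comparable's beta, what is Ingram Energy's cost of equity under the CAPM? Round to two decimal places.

15.73%

β_L = β_U × [1 + (1 − t)(D/E)] = 0.691 × [1 + (1 − 0.24) × 2.33]
    = 0.691 × [1 + 0.76 × 2.33] = 0.691 × 2.7708 = 1.9146
E(R) = R_f + β_L × MRP = 2.67% + 1.9146 × 6.82% = 15.73%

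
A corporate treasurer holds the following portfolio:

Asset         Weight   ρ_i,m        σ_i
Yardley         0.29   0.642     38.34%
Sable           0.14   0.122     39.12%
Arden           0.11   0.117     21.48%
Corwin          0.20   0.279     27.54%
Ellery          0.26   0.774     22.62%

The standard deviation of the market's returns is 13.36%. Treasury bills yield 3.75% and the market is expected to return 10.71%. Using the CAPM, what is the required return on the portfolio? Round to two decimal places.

11.13%

β_Yardley = 0.642 × 38.34% / 13.36% = 1.8424
β_Sable = 0.122 × 39.12% / 13.36% = 0.3572
β_Arden = 0.117 × 21.48% / 13.36% = 0.1881
β_Corwin = 0.279 × 27.54% / 13.36% = 0.5751
β_Ellery = 0.774 × 22.62% / 13.36% = 1.3105
β_P = Σ w_i β_i = 0.29×1.8424 + 0.14×0.3572 + 0.11×0.1881 + 0.20×0.5751 + 0.26×1.3105 = 1.0607
MRP = 10.71% − 3.75% = 6.96%
E(R_P) = R_f + β_P × MRP = 3.75% + 1.0607 × 6.96% = 11.13%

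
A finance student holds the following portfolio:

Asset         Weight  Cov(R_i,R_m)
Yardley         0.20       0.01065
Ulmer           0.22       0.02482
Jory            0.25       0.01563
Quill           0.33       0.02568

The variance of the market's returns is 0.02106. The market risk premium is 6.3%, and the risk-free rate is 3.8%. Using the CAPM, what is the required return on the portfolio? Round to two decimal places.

β_Yardley = 0.01065 / 0.02106 = 0.5057
β_Ulmer = 0.02482 / 0.02106 = 1.1785
β_Jory = 0.01563 / 0.02106 = 0.7422
β_Quill = 0.02568 / 0.02106 = 1.2194
β_P = Σ w_i β_i = 0.20×0.5057 + 0.22×1.1785 + 0.25×0.7422 + 0.33×1.2194 = 0.9484
E(R_P) = R_f + β_P × MRP = 3.8% + 0.9484 × 6.3% = 9.77%

9.77%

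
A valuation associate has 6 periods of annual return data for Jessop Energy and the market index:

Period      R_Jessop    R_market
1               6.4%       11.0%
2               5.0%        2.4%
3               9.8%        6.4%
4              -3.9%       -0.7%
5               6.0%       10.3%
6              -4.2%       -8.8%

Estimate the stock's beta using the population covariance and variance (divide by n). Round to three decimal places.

Mean R_i = (6.4 + 5.0 + 9.8 − 3.9 + 6.0 − 4.2) / 6 = 3.1833%
Mean R_m = (11.0 + 2.4 + 6.4 − 0.7 + 10.3 − 8.8) / 6 = 3.4333%
Σ(R_i − R̄_i)(R_m − R̄_m) = 181.0333  ⇒  Cov = 181.0333 / 6 = 30.1722
Σ(R_m − R̄_m)² = 281.0133  ⇒  Var(R_m) = 281.0133 / 6 = 46.8356
β = Cov / Var(R_m) = 30.1722 / 46.8356 = 0.6442

0.644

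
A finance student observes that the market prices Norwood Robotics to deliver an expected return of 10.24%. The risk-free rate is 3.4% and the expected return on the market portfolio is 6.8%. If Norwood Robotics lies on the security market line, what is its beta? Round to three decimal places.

MRP = 6.8% − 3.4% = 3.40%
β = (E(R) − R_f) / MRP = (10.24% − 3.4%) / 3.4% = 6.84% / 3.4% = 2.012

2.012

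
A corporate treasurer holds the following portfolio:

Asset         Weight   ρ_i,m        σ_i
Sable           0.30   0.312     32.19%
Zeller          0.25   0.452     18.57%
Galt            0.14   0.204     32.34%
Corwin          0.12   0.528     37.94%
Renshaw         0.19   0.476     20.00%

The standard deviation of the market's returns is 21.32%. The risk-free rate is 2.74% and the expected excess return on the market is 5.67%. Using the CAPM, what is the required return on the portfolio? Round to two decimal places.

β_Sable = 0.312 × 32.19% / 21.32% = 0.4711
β_Zeller = 0.452 × 18.57% / 21.32% = 0.3937
β_Galt = 0.204 × 32.34% / 21.32% = 0.3094
β_Corwin = 0.528 × 37.94% / 21.32% = 0.9396
β_Renshaw = 0.476 × 20.00% / 21.32% = 0.4465
β_P = Σ w_i β_i = 0.30×0.4711 + 0.25×0.3937 + 0.14×0.3094 + 0.12×0.9396 + 0.19×0.4465 = 0.4807
E(R_P) = R_f + β_P × MRP = 2.74% + 0.4807 × 5.67% = 5.47%

5.47%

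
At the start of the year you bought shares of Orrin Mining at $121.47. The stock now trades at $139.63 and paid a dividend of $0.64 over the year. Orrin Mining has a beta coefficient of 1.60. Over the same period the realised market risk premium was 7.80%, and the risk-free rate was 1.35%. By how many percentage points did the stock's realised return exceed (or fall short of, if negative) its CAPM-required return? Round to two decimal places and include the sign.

+1.65%

Realised HPR = (P1 + D1 − P0) / P0 = (139.63 + 0.64 − 121.47) / 121.47 = 18.80 / 121.47 = 15.4771%
CAPM required = R_f + β·MRP = 1.35% + 1.60 × 7.80% = 13.8300%
α = realised − required = 15.4771% − 13.8300% = +1.65%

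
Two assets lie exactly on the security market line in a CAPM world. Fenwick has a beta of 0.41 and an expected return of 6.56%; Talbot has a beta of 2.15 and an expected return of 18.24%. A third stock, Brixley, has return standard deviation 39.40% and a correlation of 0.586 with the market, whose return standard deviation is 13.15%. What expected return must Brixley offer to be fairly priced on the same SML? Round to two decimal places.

MRP = (18.24% − 6.56%) / (2.15 − 0.41) = 6.7126%
R_f = 6.56% − 0.41 × 6.7126% = 3.8078%
β_Brixley = ρ·σ_i/σ_m = 0.586 × 39.40 / 13.15 = 1.7558
E(R_Brixley) = R_f + β × MRP = 3.8078% + 1.7558 × 6.7126% = 15.59%

15.59%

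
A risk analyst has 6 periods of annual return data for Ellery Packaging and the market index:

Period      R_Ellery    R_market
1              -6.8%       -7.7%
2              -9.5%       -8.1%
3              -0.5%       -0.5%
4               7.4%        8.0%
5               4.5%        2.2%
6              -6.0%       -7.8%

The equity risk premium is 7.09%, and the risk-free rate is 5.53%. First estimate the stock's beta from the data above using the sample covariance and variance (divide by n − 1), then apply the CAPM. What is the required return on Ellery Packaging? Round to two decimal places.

12.54%

Mean R_i = (-6.8 − 9.5 − 0.5 + 7.4 + 4.5 − 6.0) / 6 = -1.8167%
Mean R_m = (-7.7 − 8.1 − 0.5 + 8.0 + 2.2 − 7.8) / 6 = -2.3167%
Σ(R_i − R̄_i)(R_m − R̄_m) = 220.2083  ⇒  Cov = 220.2083 / 5 = 44.0417
Σ(R_m − R̄_m)² = 222.6283  ⇒  Var(R_m) = 222.6283 / 5 = 44.5257
β = Cov / Var(R_m) = 44.0417 / 44.5257 = 0.9891
E(R) = R_f + β × MRP = 5.53% + 0.9891 × 7.09% = 12.54%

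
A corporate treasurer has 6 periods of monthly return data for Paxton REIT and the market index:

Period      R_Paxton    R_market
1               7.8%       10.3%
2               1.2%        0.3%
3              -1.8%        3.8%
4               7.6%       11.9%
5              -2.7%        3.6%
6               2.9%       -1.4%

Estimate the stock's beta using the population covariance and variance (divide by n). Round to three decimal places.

Mean R_i = (7.8 + 1.2 − 1.8 + 7.6 − 2.7 + 2.9) / 6 = 2.5000%
Mean R_m = (10.3 + 0.3 + 3.8 + 11.9 + 3.6 − 1.4) / 6 = 4.7500%
Σ(R_i − R̄_i)(R_m − R̄_m) = 79.2700  ⇒  Cov = 79.2700 / 6 = 13.2117
Σ(R_m − R̄_m)² = 141.7750  ⇒  Var(R_m) = 141.7750 / 6 = 23.6292
β = Cov / Var(R_m) = 13.2117 / 23.6292 = 0.5591

0.559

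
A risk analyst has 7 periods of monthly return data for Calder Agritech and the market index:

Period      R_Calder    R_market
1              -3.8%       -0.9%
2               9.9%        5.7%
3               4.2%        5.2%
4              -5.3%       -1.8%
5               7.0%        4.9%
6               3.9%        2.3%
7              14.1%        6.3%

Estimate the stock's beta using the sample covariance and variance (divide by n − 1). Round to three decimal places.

Mean R_i = (-3.8 + 9.9 + 4.2 − 5.3 + 7.0 + 3.9 + 14.1) / 7 = 4.2857%
Mean R_m = (-0.9 + 5.7 + 5.2 − 1.8 + 4.9 + 2.3 + 6.3) / 7 = 3.1000%
Σ(R_i − R̄_i)(R_m − R̄_m) = 130.3300  ⇒  Cov = 130.3300 / 6 = 21.7217
Σ(R_m − R̄_m)² = 65.3000  ⇒  Var(R_m) = 65.3000 / 6 = 10.8833
β = Cov / Var(R_m) = 21.7217 / 10.8833 = 1.9959

1.996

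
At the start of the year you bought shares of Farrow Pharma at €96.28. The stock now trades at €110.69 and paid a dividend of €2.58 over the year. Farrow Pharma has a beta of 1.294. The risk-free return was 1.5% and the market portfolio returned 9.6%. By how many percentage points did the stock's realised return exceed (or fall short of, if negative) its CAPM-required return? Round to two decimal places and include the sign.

Realised HPR = (P1 + D1 − P0) / P0 = (110.69 + 2.58 − 96.28) / 96.28 = 16.99 / 96.28 = 17.6464%
MRP = 9.6% − 1.5% = 8.10%
CAPM required = R_f + β·MRP = 1.5% + 1.294 × 8.1% = 11.9814%
α = realised − required = 17.6464% − 11.9814% = +5.67%

+5.67%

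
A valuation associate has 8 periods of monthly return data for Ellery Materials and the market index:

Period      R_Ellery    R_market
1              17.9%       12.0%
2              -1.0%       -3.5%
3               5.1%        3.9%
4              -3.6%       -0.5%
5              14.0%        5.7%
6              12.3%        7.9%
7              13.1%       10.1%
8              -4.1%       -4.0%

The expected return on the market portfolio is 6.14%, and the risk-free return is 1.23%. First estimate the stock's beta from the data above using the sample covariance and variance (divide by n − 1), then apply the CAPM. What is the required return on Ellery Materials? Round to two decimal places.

Mean R_i = (17.9 − 1.0 + 5.1 − 3.6 + 14.0 + 12.3 + 13.1 − 4.1) / 8 = 6.7125%
Mean R_m = (12.0 − 3.5 + 3.9 − 0.5 + 5.7 + 7.9 + 10.1 − 4.0) / 8 = 3.9500%
Σ(R_i − R̄_i)(R_m − R̄_m) = 353.5550  ⇒  Cov = 353.5550 / 7 = 50.5079
Σ(R_m − R̄_m)² = 259.8000  ⇒  Var(R_m) = 259.8000 / 7 = 37.1143
β = Cov / Var(R_m) = 50.5079 / 37.1143 = 1.3609
MRP = 6.14% − 1.23% = 4.91%
E(R) = R_f + β × MRP = 1.23% + 1.3609 × 4.91% = 7.91%

7.91%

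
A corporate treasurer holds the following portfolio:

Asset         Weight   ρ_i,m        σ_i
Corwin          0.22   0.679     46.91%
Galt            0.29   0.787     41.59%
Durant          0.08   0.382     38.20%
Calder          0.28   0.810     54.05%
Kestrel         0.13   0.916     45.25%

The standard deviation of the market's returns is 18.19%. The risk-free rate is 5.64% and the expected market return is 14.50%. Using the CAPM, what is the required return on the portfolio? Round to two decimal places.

22.84%

β_Corwin = 0.679 × 46.91% / 18.19% = 1.7511
β_Galt = 0.787 × 41.59% / 18.19% = 1.7994
β_Durant = 0.382 × 38.20% / 18.19% = 0.8022
β_Calder = 0.810 × 54.05% / 18.19% = 2.4068
β_Kestrel = 0.916 × 45.25% / 18.19% = 2.2787
β_P = Σ w_i β_i = 0.22×1.7511 + 0.29×1.7994 + 0.08×0.8022 + 0.28×2.4068 + 0.13×2.2787 = 1.9414
MRP = 14.50% − 5.64% = 8.86%
E(R_P) = R_f + β_P × MRP = 5.64% + 1.9414 × 8.86% = 22.84%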